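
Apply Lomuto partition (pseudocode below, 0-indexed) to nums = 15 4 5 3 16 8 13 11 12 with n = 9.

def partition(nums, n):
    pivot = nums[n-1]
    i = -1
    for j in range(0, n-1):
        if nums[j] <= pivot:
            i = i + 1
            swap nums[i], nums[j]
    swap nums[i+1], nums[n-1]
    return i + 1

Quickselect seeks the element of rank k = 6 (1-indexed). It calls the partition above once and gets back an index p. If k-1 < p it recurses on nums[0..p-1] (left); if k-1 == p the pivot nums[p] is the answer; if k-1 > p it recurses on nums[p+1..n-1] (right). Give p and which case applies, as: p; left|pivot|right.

pivot = nums[8] = 12; i = -1
j=0: nums[0]=15 > 12 → no swap
j=1: nums[1]=4 ≤ 12 → i=0, swap nums[0],nums[1] → 4 15 5 3 16 8 13 11 12
j=2: nums[2]=5 ≤ 12 → i=1, swap nums[1],nums[2] → 4 5 15 3 16 8 13 11 12
j=3: nums[3]=3 ≤ 12 → i=2, swap nums[2],nums[3] → 4 5 3 15 16 8 13 11 12
j=4: nums[4]=16 > 12 → no swap
j=5: nums[5]=8 ≤ 12 → i=3, swap nums[3],nums[5] → 4 5 3 8 16 15 13 11 12
j=6: nums[6]=13 > 12 → no swap
j=7: nums[7]=11 ≤ 12 → i=4, swap nums[4],nums[7] → 4 5 3 8 11 15 13 16 12
final swap nums[5],nums[8] → 4 5 3 8 11 12 13 16 15; return 5
p = 5; k-1 = 5 == 5 ⇒ pivot

5; pivot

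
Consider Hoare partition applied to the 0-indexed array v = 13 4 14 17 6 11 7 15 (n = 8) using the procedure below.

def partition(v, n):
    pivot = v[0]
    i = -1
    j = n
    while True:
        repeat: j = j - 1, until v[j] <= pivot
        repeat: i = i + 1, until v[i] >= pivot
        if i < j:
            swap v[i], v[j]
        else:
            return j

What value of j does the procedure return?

3

pivot = v[0] = 13; i = -1, j = 8
j→6 (v[6]=7≤13), i→0 (v[0]=13≥13); i<j, swap → 7 4 14 17 6 11 13 15
j→5 (v[5]=11≤13), i→2 (v[2]=14≥13); i<j, swap → 7 4 11 17 6 14 13 15
j→4 (v[4]=6≤13), i→3 (v[3]=17≥13); i<j, swap → 7 4 11 6 17 14 13 15
j→3, i→4; i≥j, return j=3. v = 7 4 11 6 17 14 13 15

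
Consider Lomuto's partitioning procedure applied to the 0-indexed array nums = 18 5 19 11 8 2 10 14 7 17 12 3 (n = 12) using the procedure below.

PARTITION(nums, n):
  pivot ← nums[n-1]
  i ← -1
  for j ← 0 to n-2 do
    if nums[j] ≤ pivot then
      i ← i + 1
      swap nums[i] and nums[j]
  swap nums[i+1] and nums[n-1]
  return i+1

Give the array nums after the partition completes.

pivot = nums[11] = 3; i = -1
j=0: nums[0]=18 > 3 → no swap
j=1: nums[1]=5 > 3 → no swap
j=2: nums[2]=19 > 3 → no swap
j=3: nums[3]=11 > 3 → no swap
j=4: nums[4]=8 > 3 → no swap
j=5: nums[5]=2 ≤ 3 → i=0, swap nums[0],nums[5] → 2 5 19 11 8 18 10 14 7 17 12 3
j=6: nums[6]=10 > 3 → no swap
j=7: nums[7]=14 > 3 → no swap
j=8: nums[8]=7 > 3 → no swap
j=9: nums[9]=17 > 3 → no swap
j=10: nums[10]=12 > 3 → no swap
final swap nums[1],nums[11] → 2 3 19 11 8 18 10 14 7 17 12 5; return 1

2 3 19 11 8 18 10 14 7 17 12 5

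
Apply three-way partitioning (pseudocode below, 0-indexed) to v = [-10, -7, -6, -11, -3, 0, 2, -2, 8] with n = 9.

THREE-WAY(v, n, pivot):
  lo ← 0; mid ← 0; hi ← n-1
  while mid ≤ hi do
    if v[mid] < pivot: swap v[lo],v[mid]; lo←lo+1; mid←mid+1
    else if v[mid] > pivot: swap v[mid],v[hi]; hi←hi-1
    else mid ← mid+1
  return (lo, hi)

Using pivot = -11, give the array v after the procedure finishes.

[-11, -6, -7, -3, 0, 2, -2, 8, -10]

lo=0 mid=0 hi=8
-10>-11: swap(0,8), hi=7 ⇒ [8, -7, -6, -11, -3, 0, 2, -2, -10]
8>-11: swap(0,7), hi=6 ⇒ [-2, -7, -6, -11, -3, 0, 2, 8, -10]
-2>-11: swap(0,6), hi=5 ⇒ [2, -7, -6, -11, -3, 0, -2, 8, -10]
2>-11: swap(0,5), hi=4 ⇒ [0, -7, -6, -11, -3, 2, -2, 8, -10]
0>-11: swap(0,4), hi=3 ⇒ [-3, -7, -6, -11, 0, 2, -2, 8, -10]
-3>-11: swap(0,3), hi=2 ⇒ [-11, -7, -6, -3, 0, 2, -2, 8, -10]
-11=-11: mid=1
-7>-11: swap(1,2), hi=1 ⇒ [-11, -6, -7, -3, 0, 2, -2, 8, -10]
-6>-11: swap(1,1), hi=0 ⇒ [-11, -6, -7, -3, 0, 2, -2, 8, -10]
done. lo=0 hi=0; v=[-11, -6, -7, -3, 0, 2, -2, 8, -10]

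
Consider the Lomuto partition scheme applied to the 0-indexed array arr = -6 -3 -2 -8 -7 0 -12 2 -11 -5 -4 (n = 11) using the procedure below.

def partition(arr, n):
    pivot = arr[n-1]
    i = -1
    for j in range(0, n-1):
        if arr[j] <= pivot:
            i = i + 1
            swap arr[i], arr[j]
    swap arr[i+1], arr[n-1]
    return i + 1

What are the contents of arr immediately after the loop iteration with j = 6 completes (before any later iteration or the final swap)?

-6 -8 -7 -12 -2 0 -3 2 -11 -5 -4

pivot=-4, i=-1
j=0: -6≤-4, i=0, swap(0,0) ⇒ -6 -3 -2 -8 -7 0 -12 2 -11 -5 -4
j=1: -3>-4, skip
j=2: -2>-4, skip
j=3: -8≤-4, i=1, swap(1,3) ⇒ -6 -8 -2 -3 -7 0 -12 2 -11 -5 -4
j=4: -7≤-4, i=2, swap(2,4) ⇒ -6 -8 -7 -3 -2 0 -12 2 -11 -5 -4
j=5: 0>-4, skip
j=6: -12≤-4, i=3, swap(3,6) ⇒ -6 -8 -7 -12 -2 0 -3 2 -11 -5 -4
(after j=6) arr = -6 -8 -7 -12 -2 0 -3 2 -11 -5 -4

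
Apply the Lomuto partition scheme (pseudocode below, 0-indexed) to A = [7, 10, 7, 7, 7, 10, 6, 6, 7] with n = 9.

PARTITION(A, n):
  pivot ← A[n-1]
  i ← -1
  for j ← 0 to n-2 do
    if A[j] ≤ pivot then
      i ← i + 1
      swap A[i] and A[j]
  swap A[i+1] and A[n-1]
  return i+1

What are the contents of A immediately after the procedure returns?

pivot=7, i=-1
j=0: 7≤7, i=0, swap(0,0) ⇒ [7, 10, 7, 7, 7, 10, 6, 6, 7]
j=1: 10>7, skip
j=2: 7≤7, i=1, swap(1,2) ⇒ [7, 7, 10, 7, 7, 10, 6, 6, 7]
j=3: 7≤7, i=2, swap(2,3) ⇒ [7, 7, 7, 10, 7, 10, 6, 6, 7]
j=4: 7≤7, i=3, swap(3,4) ⇒ [7, 7, 7, 7, 10, 10, 6, 6, 7]
j=5: 10>7, skip
j=6: 6≤7, i=4, swap(4,6) ⇒ [7, 7, 7, 7, 6, 10, 10, 6, 7]
j=7: 6≤7, i=5, swap(5,7) ⇒ [7, 7, 7, 7, 6, 6, 10, 10, 7]
swap(6,8) ⇒ [7, 7, 7, 7, 6, 6, 7, 10, 10]; return 6

[7, 7, 7, 7, 6, 6, 7, 10, 10]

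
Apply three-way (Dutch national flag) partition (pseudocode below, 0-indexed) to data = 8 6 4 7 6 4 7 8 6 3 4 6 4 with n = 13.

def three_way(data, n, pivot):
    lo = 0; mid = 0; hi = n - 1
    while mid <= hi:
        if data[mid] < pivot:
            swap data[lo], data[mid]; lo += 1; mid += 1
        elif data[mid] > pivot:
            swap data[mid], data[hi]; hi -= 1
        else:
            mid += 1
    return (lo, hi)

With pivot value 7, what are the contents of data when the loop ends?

4 6 4 6 4 6 6 3 4 7 7 8 8

pivot = 7; lo=0, mid=0, hi=12
data[mid]=8>7: swap data[0],data[12]; hi=11 → 4 6 4 7 6 4 7 8 6 3 4 6 8
data[mid]=4<7: swap data[0],data[0]; lo=1,mid=1 → 4 6 4 7 6 4 7 8 6 3 4 6 8
data[mid]=6<7: swap data[1],data[1]; lo=2,mid=2 → 4 6 4 7 6 4 7 8 6 3 4 6 8
data[mid]=4<7: swap data[2],data[2]; lo=3,mid=3 → 4 6 4 7 6 4 7 8 6 3 4 6 8
data[mid]=7=7: mid=4
data[mid]=6<7: swap data[3],data[4]; lo=4,mid=5 → 4 6 4 6 7 4 7 8 6 3 4 6 8
data[mid]=4<7: swap data[4],data[5]; lo=5,mid=6 → 4 6 4 6 4 7 7 8 6 3 4 6 8
data[mid]=7=7: mid=7
data[mid]=8>7: swap data[7],data[11]; hi=10 → 4 6 4 6 4 7 7 6 6 3 4 8 8
data[mid]=6<7: swap data[5],data[7]; lo=6,mid=8 → 4 6 4 6 4 6 7 7 6 3 4 8 8
data[mid]=6<7: swap data[6],data[8]; lo=7,mid=9 → 4 6 4 6 4 6 6 7 7 3 4 8 8
data[mid]=3<7: swap data[7],data[9]; lo=8,mid=10 → 4 6 4 6 4 6 6 3 7 7 4 8 8
data[mid]=4<7: swap data[8],data[10]; lo=9,mid=11 → 4 6 4 6 4 6 6 3 4 7 7 8 8
end: lo=9, hi=10; data = 4 6 4 6 4 6 6 3 4 7 7 8 8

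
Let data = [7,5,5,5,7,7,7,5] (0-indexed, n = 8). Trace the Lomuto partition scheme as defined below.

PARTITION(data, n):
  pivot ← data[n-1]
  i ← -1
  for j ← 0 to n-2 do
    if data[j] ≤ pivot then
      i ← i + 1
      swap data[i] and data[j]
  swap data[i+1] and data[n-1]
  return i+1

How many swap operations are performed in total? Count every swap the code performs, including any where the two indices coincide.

pivot=5, i=-1
j=0: 7>5, skip
j=1: 5≤5, i=0, swap(0,1) ⇒ [5,7,5,5,7,7,7,5]
j=2: 5≤5, i=1, swap(1,2) ⇒ [5,5,7,5,7,7,7,5]
j=3: 5≤5, i=2, swap(2,3) ⇒ [5,5,5,7,7,7,7,5]
j=4: 7>5, skip
j=5: 7>5, skip
j=6: 7>5, skip
swap(3,7) ⇒ [5,5,5,5,7,7,7,7]; return 3

4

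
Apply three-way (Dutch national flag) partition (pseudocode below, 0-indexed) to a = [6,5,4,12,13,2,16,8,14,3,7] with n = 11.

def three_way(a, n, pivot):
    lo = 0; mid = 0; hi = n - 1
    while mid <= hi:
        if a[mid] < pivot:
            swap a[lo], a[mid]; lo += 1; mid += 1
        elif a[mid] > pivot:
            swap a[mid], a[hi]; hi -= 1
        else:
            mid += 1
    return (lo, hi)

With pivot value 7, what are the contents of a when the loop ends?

[6,5,4,3,2,7,8,14,16,13,12]

pivot = 7; lo=0, mid=0, hi=10
a[mid]=6<7: swap a[0],a[0]; lo=1,mid=1 → [6,5,4,12,13,2,16,8,14,3,7]
a[mid]=5<7: swap a[1],a[1]; lo=2,mid=2 → [6,5,4,12,13,2,16,8,14,3,7]
a[mid]=4<7: swap a[2],a[2]; lo=3,mid=3 → [6,5,4,12,13,2,16,8,14,3,7]
a[mid]=12>7: swap a[3],a[10]; hi=9 → [6,5,4,7,13,2,16,8,14,3,12]
a[mid]=7=7: mid=4
a[mid]=13>7: swap a[4],a[9]; hi=8 → [6,5,4,7,3,2,16,8,14,13,12]
a[mid]=3<7: swap a[3],a[4]; lo=4,mid=5 → [6,5,4,3,7,2,16,8,14,13,12]
a[mid]=2<7: swap a[4],a[5]; lo=5,mid=6 → [6,5,4,3,2,7,16,8,14,13,12]
a[mid]=16>7: swap a[6],a[8]; hi=7 → [6,5,4,3,2,7,14,8,16,13,12]
a[mid]=14>7: swap a[6],a[7]; hi=6 → [6,5,4,3,2,7,8,14,16,13,12]
a[mid]=8>7: swap a[6],a[6]; hi=5 → [6,5,4,3,2,7,8,14,16,13,12]
end: lo=5, hi=5; a = [6,5,4,3,2,7,8,14,16,13,12]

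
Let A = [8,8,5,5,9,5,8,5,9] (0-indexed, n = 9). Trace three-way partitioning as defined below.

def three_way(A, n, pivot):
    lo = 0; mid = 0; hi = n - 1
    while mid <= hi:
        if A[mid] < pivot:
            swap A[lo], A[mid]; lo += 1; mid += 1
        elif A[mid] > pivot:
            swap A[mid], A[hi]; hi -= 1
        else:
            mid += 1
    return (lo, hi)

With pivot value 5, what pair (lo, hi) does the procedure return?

lo=0 mid=0 hi=8
8>5: swap(0,8), hi=7 ⇒ [9,8,5,5,9,5,8,5,8]
9>5: swap(0,7), hi=6 ⇒ [5,8,5,5,9,5,8,9,8]
5=5: mid=1
8>5: swap(1,6), hi=5 ⇒ [5,8,5,5,9,5,8,9,8]
8>5: swap(1,5), hi=4 ⇒ [5,5,5,5,9,8,8,9,8]
5=5: mid=2
5=5: mid=3
5=5: mid=4
9>5: swap(4,4), hi=3 ⇒ [5,5,5,5,9,8,8,9,8]
done. lo=0 hi=3; A=[5,5,5,5,9,8,8,9,8]

(0, 3)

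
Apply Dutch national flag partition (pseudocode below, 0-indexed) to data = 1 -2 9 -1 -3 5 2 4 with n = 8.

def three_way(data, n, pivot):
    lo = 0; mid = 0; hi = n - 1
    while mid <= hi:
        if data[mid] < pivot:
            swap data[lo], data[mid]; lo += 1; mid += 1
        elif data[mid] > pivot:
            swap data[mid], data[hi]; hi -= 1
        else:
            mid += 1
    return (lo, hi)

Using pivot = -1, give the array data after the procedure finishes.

pivot = -1; lo=0, mid=0, hi=7
data[mid]=1>-1: swap data[0],data[7]; hi=6 → 4 -2 9 -1 -3 5 2 1
data[mid]=4>-1: swap data[0],data[6]; hi=5 → 2 -2 9 -1 -3 5 4 1
data[mid]=2>-1: swap data[0],data[5]; hi=4 → 5 -2 9 -1 -3 2 4 1
data[mid]=5>-1: swap data[0],data[4]; hi=3 → -3 -2 9 -1 5 2 4 1
data[mid]=-3<-1: swap data[0],data[0]; lo=1,mid=1 → -3 -2 9 -1 5 2 4 1
data[mid]=-2<-1: swap data[1],data[1]; lo=2,mid=2 → -3 -2 9 -1 5 2 4 1
data[mid]=9>-1: swap data[2],data[3]; hi=2 → -3 -2 -1 9 5 2 4 1
data[mid]=-1=-1: mid=3
end: lo=2, hi=2; data = -3 -2 -1 9 5 2 4 1

-3 -2 -1 9 5 2 4 1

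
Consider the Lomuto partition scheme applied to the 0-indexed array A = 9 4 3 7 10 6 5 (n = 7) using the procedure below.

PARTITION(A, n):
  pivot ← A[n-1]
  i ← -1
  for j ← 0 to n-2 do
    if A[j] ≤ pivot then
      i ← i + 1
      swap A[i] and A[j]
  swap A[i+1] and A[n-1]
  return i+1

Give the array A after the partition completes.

4 3 5 7 10 6 9

pivot = A[6] = 5; i = -1
j=0: A[0]=9 > 5 → no swap
j=1: A[1]=4 ≤ 5 → i=0, swap A[0],A[1] → 4 9 3 7 10 6 5
j=2: A[2]=3 ≤ 5 → i=1, swap A[1],A[2] → 4 3 9 7 10 6 5
j=3: A[3]=7 > 5 → no swap
j=4: A[4]=10 > 5 → no swap
j=5: A[5]=6 > 5 → no swap
final swap A[2],A[6] → 4 3 5 7 10 6 9; return 2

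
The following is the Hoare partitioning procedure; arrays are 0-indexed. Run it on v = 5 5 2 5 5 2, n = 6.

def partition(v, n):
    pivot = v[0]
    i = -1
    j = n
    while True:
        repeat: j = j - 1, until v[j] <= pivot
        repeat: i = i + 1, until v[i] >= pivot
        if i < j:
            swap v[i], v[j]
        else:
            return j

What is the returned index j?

pivot=5
j stops at 5 (2), i stops at 0 (5); swap ⇒ 2 5 2 5 5 5
j stops at 4 (5), i stops at 1 (5); swap ⇒ 2 5 2 5 5 5
j stops at 3, i stops at 3; i≥j ⇒ return 3. v=2 5 2 5 5 5

3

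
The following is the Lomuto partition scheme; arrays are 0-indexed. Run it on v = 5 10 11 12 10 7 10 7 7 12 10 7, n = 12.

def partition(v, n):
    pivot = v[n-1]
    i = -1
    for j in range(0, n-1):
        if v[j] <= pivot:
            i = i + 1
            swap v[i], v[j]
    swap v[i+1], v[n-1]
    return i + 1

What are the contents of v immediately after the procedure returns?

pivot = v[11] = 7; i = -1
j=0: v[0]=5 ≤ 7 → i=0, swap v[0],v[0] (no change) → 5 10 11 12 10 7 10 7 7 12 10 7
j=1: v[1]=10 > 7 → no swap
j=2: v[2]=11 > 7 → no swap
j=3: v[3]=12 > 7 → no swap
j=4: v[4]=10 > 7 → no swap
j=5: v[5]=7 ≤ 7 → i=1, swap v[1],v[5] → 5 7 11 12 10 10 10 7 7 12 10 7
j=6: v[6]=10 > 7 → no swap
j=7: v[7]=7 ≤ 7 → i=2, swap v[2],v[7] → 5 7 7 12 10 10 10 11 7 12 10 7
j=8: v[8]=7 ≤ 7 → i=3, swap v[3],v[8] → 5 7 7 7 10 10 10 11 12 12 10 7
j=9: v[9]=12 > 7 → no swap
j=10: v[10]=10 > 7 → no swap
final swap v[4],v[11] → 5 7 7 7 7 10 10 11 12 12 10 10; return 4

5 7 7 7 7 10 10 11 12 12 10 10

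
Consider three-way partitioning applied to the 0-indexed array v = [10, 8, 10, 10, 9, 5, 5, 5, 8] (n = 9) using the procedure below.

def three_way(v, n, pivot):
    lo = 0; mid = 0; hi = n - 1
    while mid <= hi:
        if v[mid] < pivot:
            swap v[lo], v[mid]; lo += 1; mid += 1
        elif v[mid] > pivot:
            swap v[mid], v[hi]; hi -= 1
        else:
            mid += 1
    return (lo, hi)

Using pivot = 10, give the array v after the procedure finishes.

pivot = 10; lo=0, mid=0, hi=8
v[mid]=10=10: mid=1
v[mid]=8<10: swap v[0],v[1]; lo=1,mid=2 → [8, 10, 10, 10, 9, 5, 5, 5, 8]
v[mid]=10=10: mid=3
v[mid]=10=10: mid=4
v[mid]=9<10: swap v[1],v[4]; lo=2,mid=5 → [8, 9, 10, 10, 10, 5, 5, 5, 8]
v[mid]=5<10: swap v[2],v[5]; lo=3,mid=6 → [8, 9, 5, 10, 10, 10, 5, 5, 8]
v[mid]=5<10: swap v[3],v[6]; lo=4,mid=7 → [8, 9, 5, 5, 10, 10, 10, 5, 8]
v[mid]=5<10: swap v[4],v[7]; lo=5,mid=8 → [8, 9, 5, 5, 5, 10, 10, 10, 8]
v[mid]=8<10: swap v[5],v[8]; lo=6,mid=9 → [8, 9, 5, 5, 5, 8, 10, 10, 10]
end: lo=6, hi=8; v = [8, 9, 5, 5, 5, 8, 10, 10, 10]

[8, 9, 5, 5, 5, 8, 10, 10, 10]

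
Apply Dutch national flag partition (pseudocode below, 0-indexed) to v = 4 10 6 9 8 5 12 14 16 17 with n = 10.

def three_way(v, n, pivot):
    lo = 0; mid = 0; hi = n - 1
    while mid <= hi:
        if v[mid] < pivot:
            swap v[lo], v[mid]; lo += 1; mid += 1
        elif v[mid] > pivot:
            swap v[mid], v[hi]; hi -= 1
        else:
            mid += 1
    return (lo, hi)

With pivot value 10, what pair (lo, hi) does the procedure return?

(5, 5)

pivot = 10; lo=0, mid=0, hi=9
v[mid]=4<10: swap v[0],v[0]; lo=1,mid=1 → 4 10 6 9 8 5 12 14 16 17
v[mid]=10=10: mid=2
v[mid]=6<10: swap v[1],v[2]; lo=2,mid=3 → 4 6 10 9 8 5 12 14 16 17
v[mid]=9<10: swap v[2],v[3]; lo=3,mid=4 → 4 6 9 10 8 5 12 14 16 17
v[mid]=8<10: swap v[3],v[4]; lo=4,mid=5 → 4 6 9 8 10 5 12 14 16 17
v[mid]=5<10: swap v[4],v[5]; lo=5,mid=6 → 4 6 9 8 5 10 12 14 16 17
v[mid]=12>10: swap v[6],v[9]; hi=8 → 4 6 9 8 5 10 17 14 16 12
v[mid]=17>10: swap v[6],v[8]; hi=7 → 4 6 9 8 5 10 16 14 17 12
v[mid]=16>10: swap v[6],v[7]; hi=6 → 4 6 9 8 5 10 14 16 17 12
v[mid]=14>10: swap v[6],v[6]; hi=5 → 4 6 9 8 5 10 14 16 17 12
end: lo=5, hi=5; v = 4 6 9 8 5 10 14 16 17 12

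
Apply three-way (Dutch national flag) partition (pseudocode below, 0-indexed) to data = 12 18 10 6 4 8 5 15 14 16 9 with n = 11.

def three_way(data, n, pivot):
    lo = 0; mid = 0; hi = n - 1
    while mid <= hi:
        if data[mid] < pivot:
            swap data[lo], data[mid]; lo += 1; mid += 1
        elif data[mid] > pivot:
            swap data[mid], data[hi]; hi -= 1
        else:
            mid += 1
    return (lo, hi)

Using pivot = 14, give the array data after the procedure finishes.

pivot = 14; lo=0, mid=0, hi=10
data[mid]=12<14: swap data[0],data[0]; lo=1,mid=1 → 12 18 10 6 4 8 5 15 14 16 9
data[mid]=18>14: swap data[1],data[10]; hi=9 → 12 9 10 6 4 8 5 15 14 16 18
data[mid]=9<14: swap data[1],data[1]; lo=2,mid=2 → 12 9 10 6 4 8 5 15 14 16 18
data[mid]=10<14: swap data[2],data[2]; lo=3,mid=3 → 12 9 10 6 4 8 5 15 14 16 18
data[mid]=6<14: swap data[3],data[3]; lo=4,mid=4 → 12 9 10 6 4 8 5 15 14 16 18
data[mid]=4<14: swap data[4],data[4]; lo=5,mid=5 → 12 9 10 6 4 8 5 15 14 16 18
data[mid]=8<14: swap data[5],data[5]; lo=6,mid=6 → 12 9 10 6 4 8 5 15 14 16 18
data[mid]=5<14: swap data[6],data[6]; lo=7,mid=7 → 12 9 10 6 4 8 5 15 14 16 18
data[mid]=15>14: swap data[7],data[9]; hi=8 → 12 9 10 6 4 8 5 16 14 15 18
data[mid]=16>14: swap data[7],data[8]; hi=7 → 12 9 10 6 4 8 5 14 16 15 18
data[mid]=14=14: mid=8
end: lo=7, hi=7; data = 12 9 10 6 4 8 5 14 16 15 18

12 9 10 6 4 8 5 14 16 15 18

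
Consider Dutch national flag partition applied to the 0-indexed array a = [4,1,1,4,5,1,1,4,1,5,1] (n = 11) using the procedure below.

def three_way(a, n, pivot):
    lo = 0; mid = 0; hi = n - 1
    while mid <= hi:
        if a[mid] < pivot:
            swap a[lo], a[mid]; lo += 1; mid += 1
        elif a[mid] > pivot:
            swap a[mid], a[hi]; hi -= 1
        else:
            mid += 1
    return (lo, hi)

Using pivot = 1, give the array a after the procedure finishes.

[1,1,1,1,1,1,4,5,5,4,4]

lo=0 mid=0 hi=10
4>1: swap(0,10), hi=9 ⇒ [1,1,1,4,5,1,1,4,1,5,4]
1=1: mid=1
1=1: mid=2
1=1: mid=3
4>1: swap(3,9), hi=8 ⇒ [1,1,1,5,5,1,1,4,1,4,4]
5>1: swap(3,8), hi=7 ⇒ [1,1,1,1,5,1,1,4,5,4,4]
1=1: mid=4
5>1: swap(4,7), hi=6 ⇒ [1,1,1,1,4,1,1,5,5,4,4]
4>1: swap(4,6), hi=5 ⇒ [1,1,1,1,1,1,4,5,5,4,4]
1=1: mid=5
1=1: mid=6
done. lo=0 hi=5; a=[1,1,1,1,1,1,4,5,5,4,4]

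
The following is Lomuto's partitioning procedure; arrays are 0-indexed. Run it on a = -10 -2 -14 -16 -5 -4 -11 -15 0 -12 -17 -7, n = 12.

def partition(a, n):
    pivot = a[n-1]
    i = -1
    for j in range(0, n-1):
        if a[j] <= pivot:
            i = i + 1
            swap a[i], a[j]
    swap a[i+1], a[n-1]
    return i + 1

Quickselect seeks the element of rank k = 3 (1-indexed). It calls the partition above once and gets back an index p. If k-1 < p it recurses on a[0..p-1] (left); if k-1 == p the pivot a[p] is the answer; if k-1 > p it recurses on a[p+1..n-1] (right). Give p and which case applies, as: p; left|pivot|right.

7; left

pivot=-7, i=-1
j=0: -10≤-7, i=0, swap(0,0) ⇒ -10 -2 -14 -16 -5 -4 -11 -15 0 -12 -17 -7
j=1: -2>-7, skip
j=2: -14≤-7, i=1, swap(1,2) ⇒ -10 -14 -2 -16 -5 -4 -11 -15 0 -12 -17 -7
j=3: -16≤-7, i=2, swap(2,3) ⇒ -10 -14 -16 -2 -5 -4 -11 -15 0 -12 -17 -7
j=4: -5>-7, skip
j=5: -4>-7, skip
j=6: -11≤-7, i=3, swap(3,6) ⇒ -10 -14 -16 -11 -5 -4 -2 -15 0 -12 -17 -7
j=7: -15≤-7, i=4, swap(4,7) ⇒ -10 -14 -16 -11 -15 -4 -2 -5 0 -12 -17 -7
j=8: 0>-7, skip
j=9: -12≤-7, i=5, swap(5,9) ⇒ -10 -14 -16 -11 -15 -12 -2 -5 0 -4 -17 -7
j=10: -17≤-7, i=6, swap(6,10) ⇒ -10 -14 -16 -11 -15 -12 -17 -5 0 -4 -2 -7
swap(7,11) ⇒ -10 -14 -16 -11 -15 -12 -17 -7 0 -4 -2 -5; return 7
p = 7; k-1 = 2 < 7 ⇒ left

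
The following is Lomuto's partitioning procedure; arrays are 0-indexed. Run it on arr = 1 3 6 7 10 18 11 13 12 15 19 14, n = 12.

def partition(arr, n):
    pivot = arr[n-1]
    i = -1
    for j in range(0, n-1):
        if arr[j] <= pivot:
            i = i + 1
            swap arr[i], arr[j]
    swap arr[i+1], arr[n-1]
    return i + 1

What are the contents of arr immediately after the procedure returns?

pivot = arr[11] = 14; i = -1
j=0: arr[0]=1 ≤ 14 → i=0, swap arr[0],arr[0] (no change) → 1 3 6 7 10 18 11 13 12 15 19 14
j=1: arr[1]=3 ≤ 14 → i=1, swap arr[1],arr[1] (no change) → 1 3 6 7 10 18 11 13 12 15 19 14
j=2: arr[2]=6 ≤ 14 → i=2, swap arr[2],arr[2] (no change) → 1 3 6 7 10 18 11 13 12 15 19 14
j=3: arr[3]=7 ≤ 14 → i=3, swap arr[3],arr[3] (no change) → 1 3 6 7 10 18 11 13 12 15 19 14
j=4: arr[4]=10 ≤ 14 → i=4, swap arr[4],arr[4] (no change) → 1 3 6 7 10 18 11 13 12 15 19 14
j=5: arr[5]=18 > 14 → no swap
j=6: arr[6]=11 ≤ 14 → i=5, swap arr[5],arr[6] → 1 3 6 7 10 11 18 13 12 15 19 14
j=7: arr[7]=13 ≤ 14 → i=6, swap arr[6],arr[7] → 1 3 6 7 10 11 13 18 12 15 19 14
j=8: arr[8]=12 ≤ 14 → i=7, swap arr[7],arr[8] → 1 3 6 7 10 11 13 12 18 15 19 14
j=9: arr[9]=15 > 14 → no swap
j=10: arr[10]=19 > 14 → no swap
final swap arr[8],arr[11] → 1 3 6 7 10 11 13 12 14 15 19 18; return 8

1 3 6 7 10 11 13 12 14 15 19 18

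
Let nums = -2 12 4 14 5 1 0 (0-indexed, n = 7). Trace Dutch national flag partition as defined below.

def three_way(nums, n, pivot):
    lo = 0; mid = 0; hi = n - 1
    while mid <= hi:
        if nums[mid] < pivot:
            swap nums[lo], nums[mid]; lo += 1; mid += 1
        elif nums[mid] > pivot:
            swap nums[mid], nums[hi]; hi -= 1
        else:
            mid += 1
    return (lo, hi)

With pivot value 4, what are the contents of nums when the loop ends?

lo=0 mid=0 hi=6
-2<4: swap(0,0), lo=1 mid=1 ⇒ -2 12 4 14 5 1 0
12>4: swap(1,6), hi=5 ⇒ -2 0 4 14 5 1 12
0<4: swap(1,1), lo=2 mid=2 ⇒ -2 0 4 14 5 1 12
4=4: mid=3
14>4: swap(3,5), hi=4 ⇒ -2 0 4 1 5 14 12
1<4: swap(2,3), lo=3 mid=4 ⇒ -2 0 1 4 5 14 12
5>4: swap(4,4), hi=3 ⇒ -2 0 1 4 5 14 12
done. lo=3 hi=3; nums=-2 0 1 4 5 14 12

-2 0 1 4 5 14 12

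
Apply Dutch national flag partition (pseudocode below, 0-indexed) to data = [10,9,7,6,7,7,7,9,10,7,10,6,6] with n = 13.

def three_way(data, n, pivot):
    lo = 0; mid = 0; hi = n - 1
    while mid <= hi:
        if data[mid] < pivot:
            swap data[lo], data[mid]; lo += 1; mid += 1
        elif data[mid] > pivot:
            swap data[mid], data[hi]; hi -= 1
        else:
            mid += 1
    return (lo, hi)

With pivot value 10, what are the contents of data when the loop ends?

[9,7,6,7,7,7,9,7,6,6,10,10,10]

pivot = 10; lo=0, mid=0, hi=12
data[mid]=10=10: mid=1
data[mid]=9<10: swap data[0],data[1]; lo=1,mid=2 → [9,10,7,6,7,7,7,9,10,7,10,6,6]
data[mid]=7<10: swap data[1],data[2]; lo=2,mid=3 → [9,7,10,6,7,7,7,9,10,7,10,6,6]
data[mid]=6<10: swap data[2],data[3]; lo=3,mid=4 → [9,7,6,10,7,7,7,9,10,7,10,6,6]
data[mid]=7<10: swap data[3],data[4]; lo=4,mid=5 → [9,7,6,7,10,7,7,9,10,7,10,6,6]
data[mid]=7<10: swap data[4],data[5]; lo=5,mid=6 → [9,7,6,7,7,10,7,9,10,7,10,6,6]
data[mid]=7<10: swap data[5],data[6]; lo=6,mid=7 → [9,7,6,7,7,7,10,9,10,7,10,6,6]
data[mid]=9<10: swap data[6],data[7]; lo=7,mid=8 → [9,7,6,7,7,7,9,10,10,7,10,6,6]
data[mid]=10=10: mid=9
data[mid]=7<10: swap data[7],data[9]; lo=8,mid=10 → [9,7,6,7,7,7,9,7,10,10,10,6,6]
data[mid]=10=10: mid=11
data[mid]=6<10: swap data[8],data[11]; lo=9,mid=12 → [9,7,6,7,7,7,9,7,6,10,10,10,6]
data[mid]=6<10: swap data[9],data[12]; lo=10,mid=13 → [9,7,6,7,7,7,9,7,6,6,10,10,10]
end: lo=10, hi=12; data = [9,7,6,7,7,7,9,7,6,6,10,10,10]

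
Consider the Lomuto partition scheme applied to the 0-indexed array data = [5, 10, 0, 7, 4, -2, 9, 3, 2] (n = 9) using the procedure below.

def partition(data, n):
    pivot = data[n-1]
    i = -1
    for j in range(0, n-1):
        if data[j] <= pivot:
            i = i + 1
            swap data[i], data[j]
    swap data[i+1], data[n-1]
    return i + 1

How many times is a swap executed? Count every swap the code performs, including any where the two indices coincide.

3

pivot=2, i=-1
j=0: 5>2, skip
j=1: 10>2, skip
j=2: 0≤2, i=0, swap(0,2) ⇒ [0, 10, 5, 7, 4, -2, 9, 3, 2]
j=3: 7>2, skip
j=4: 4>2, skip
j=5: -2≤2, i=1, swap(1,5) ⇒ [0, -2, 5, 7, 4, 10, 9, 3, 2]
j=6: 9>2, skip
j=7: 3>2, skip
swap(2,8) ⇒ [0, -2, 2, 7, 4, 10, 9, 3, 5]; return 2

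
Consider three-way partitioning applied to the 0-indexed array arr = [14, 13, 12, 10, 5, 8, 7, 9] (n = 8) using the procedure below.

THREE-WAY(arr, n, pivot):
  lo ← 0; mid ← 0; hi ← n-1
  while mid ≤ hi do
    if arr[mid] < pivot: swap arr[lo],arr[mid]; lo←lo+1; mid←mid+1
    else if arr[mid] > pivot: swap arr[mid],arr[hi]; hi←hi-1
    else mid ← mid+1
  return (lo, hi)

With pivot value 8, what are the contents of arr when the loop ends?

lo=0 mid=0 hi=7
14>8: swap(0,7), hi=6 ⇒ [9, 13, 12, 10, 5, 8, 7, 14]
9>8: swap(0,6), hi=5 ⇒ [7, 13, 12, 10, 5, 8, 9, 14]
7<8: swap(0,0), lo=1 mid=1 ⇒ [7, 13, 12, 10, 5, 8, 9, 14]
13>8: swap(1,5), hi=4 ⇒ [7, 8, 12, 10, 5, 13, 9, 14]
8=8: mid=2
12>8: swap(2,4), hi=3 ⇒ [7, 8, 5, 10, 12, 13, 9, 14]
5<8: swap(1,2), lo=2 mid=3 ⇒ [7, 5, 8, 10, 12, 13, 9, 14]
10>8: swap(3,3), hi=2 ⇒ [7, 5, 8, 10, 12, 13, 9, 14]
done. lo=2 hi=2; arr=[7, 5, 8, 10, 12, 13, 9, 14]

[7, 5, 8, 10, 12, 13, 9, 14]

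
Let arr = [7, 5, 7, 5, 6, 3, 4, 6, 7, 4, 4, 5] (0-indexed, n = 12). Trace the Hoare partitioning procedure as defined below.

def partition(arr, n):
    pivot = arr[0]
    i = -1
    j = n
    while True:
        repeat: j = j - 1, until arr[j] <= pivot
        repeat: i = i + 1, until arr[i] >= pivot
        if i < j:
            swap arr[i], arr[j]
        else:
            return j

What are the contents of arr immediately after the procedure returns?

pivot=7
j stops at 11 (5), i stops at 0 (7); swap ⇒ [5, 5, 7, 5, 6, 3, 4, 6, 7, 4, 4, 7]
j stops at 10 (4), i stops at 2 (7); swap ⇒ [5, 5, 4, 5, 6, 3, 4, 6, 7, 4, 7, 7]
j stops at 9 (4), i stops at 8 (7); swap ⇒ [5, 5, 4, 5, 6, 3, 4, 6, 4, 7, 7, 7]
j stops at 8, i stops at 9; i≥j ⇒ return 8. arr=[5, 5, 4, 5, 6, 3, 4, 6, 4, 7, 7, 7]

[5, 5, 4, 5, 6, 3, 4, 6, 4, 7, 7, 7]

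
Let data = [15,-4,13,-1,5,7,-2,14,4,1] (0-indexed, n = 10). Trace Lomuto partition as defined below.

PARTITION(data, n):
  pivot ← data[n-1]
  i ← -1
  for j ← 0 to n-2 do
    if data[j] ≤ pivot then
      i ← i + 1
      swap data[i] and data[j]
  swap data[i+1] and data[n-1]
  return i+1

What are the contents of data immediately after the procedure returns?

[-4,-1,-2,1,5,7,13,14,4,15]

pivot = data[9] = 1; i = -1
j=0: data[0]=15 > 1 → no swap
j=1: data[1]=-4 ≤ 1 → i=0, swap data[0],data[1] → [-4,15,13,-1,5,7,-2,14,4,1]
j=2: data[2]=13 > 1 → no swap
j=3: data[3]=-1 ≤ 1 → i=1, swap data[1],data[3] → [-4,-1,13,15,5,7,-2,14,4,1]
j=4: data[4]=5 > 1 → no swap
j=5: data[5]=7 > 1 → no swap
j=6: data[6]=-2 ≤ 1 → i=2, swap data[2],data[6] → [-4,-1,-2,15,5,7,13,14,4,1]
j=7: data[7]=14 > 1 → no swap
j=8: data[8]=4 > 1 → no swap
final swap data[3],data[9] → [-4,-1,-2,1,5,7,13,14,4,15]; return 3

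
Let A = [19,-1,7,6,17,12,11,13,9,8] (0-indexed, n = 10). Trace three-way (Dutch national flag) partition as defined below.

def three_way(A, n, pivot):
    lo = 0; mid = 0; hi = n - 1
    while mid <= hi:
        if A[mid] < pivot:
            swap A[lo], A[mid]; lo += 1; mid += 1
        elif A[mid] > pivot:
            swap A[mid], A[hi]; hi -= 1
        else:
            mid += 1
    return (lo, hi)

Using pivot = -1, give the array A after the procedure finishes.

pivot = -1; lo=0, mid=0, hi=9
A[mid]=19>-1: swap A[0],A[9]; hi=8 → [8,-1,7,6,17,12,11,13,9,19]
A[mid]=8>-1: swap A[0],A[8]; hi=7 → [9,-1,7,6,17,12,11,13,8,19]
A[mid]=9>-1: swap A[0],A[7]; hi=6 → [13,-1,7,6,17,12,11,9,8,19]
A[mid]=13>-1: swap A[0],A[6]; hi=5 → [11,-1,7,6,17,12,13,9,8,19]
A[mid]=11>-1: swap A[0],A[5]; hi=4 → [12,-1,7,6,17,11,13,9,8,19]
A[mid]=12>-1: swap A[0],A[4]; hi=3 → [17,-1,7,6,12,11,13,9,8,19]
A[mid]=17>-1: swap A[0],A[3]; hi=2 → [6,-1,7,17,12,11,13,9,8,19]
A[mid]=6>-1: swap A[0],A[2]; hi=1 → [7,-1,6,17,12,11,13,9,8,19]
A[mid]=7>-1: swap A[0],A[1]; hi=0 → [-1,7,6,17,12,11,13,9,8,19]
A[mid]=-1=-1: mid=1
end: lo=0, hi=0; A = [-1,7,6,17,12,11,13,9,8,19]

[-1,7,6,17,12,11,13,9,8,19]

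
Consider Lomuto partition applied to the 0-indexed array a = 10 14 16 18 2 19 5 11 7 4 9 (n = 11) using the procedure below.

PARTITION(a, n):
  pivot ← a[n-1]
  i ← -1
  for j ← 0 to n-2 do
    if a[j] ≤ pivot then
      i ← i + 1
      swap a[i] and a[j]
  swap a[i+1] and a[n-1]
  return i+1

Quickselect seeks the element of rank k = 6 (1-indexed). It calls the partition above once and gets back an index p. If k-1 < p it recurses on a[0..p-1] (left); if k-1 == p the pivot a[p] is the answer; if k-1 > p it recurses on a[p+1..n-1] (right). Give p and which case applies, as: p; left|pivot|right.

4; right

pivot = a[10] = 9; i = -1
j=0: a[0]=10 > 9 → no swap
j=1: a[1]=14 > 9 → no swap
j=2: a[2]=16 > 9 → no swap
j=3: a[3]=18 > 9 → no swap
j=4: a[4]=2 ≤ 9 → i=0, swap a[0],a[4] → 2 14 16 18 10 19 5 11 7 4 9
j=5: a[5]=19 > 9 → no swap
j=6: a[6]=5 ≤ 9 → i=1, swap a[1],a[6] → 2 5 16 18 10 19 14 11 7 4 9
j=7: a[7]=11 > 9 → no swap
j=8: a[8]=7 ≤ 9 → i=2, swap a[2],a[8] → 2 5 7 18 10 19 14 11 16 4 9
j=9: a[9]=4 ≤ 9 → i=3, swap a[3],a[9] → 2 5 7 4 10 19 14 11 16 18 9
final swap a[4],a[10] → 2 5 7 4 9 19 14 11 16 18 10; return 4
p = 4; k-1 = 5 > 4 ⇒ right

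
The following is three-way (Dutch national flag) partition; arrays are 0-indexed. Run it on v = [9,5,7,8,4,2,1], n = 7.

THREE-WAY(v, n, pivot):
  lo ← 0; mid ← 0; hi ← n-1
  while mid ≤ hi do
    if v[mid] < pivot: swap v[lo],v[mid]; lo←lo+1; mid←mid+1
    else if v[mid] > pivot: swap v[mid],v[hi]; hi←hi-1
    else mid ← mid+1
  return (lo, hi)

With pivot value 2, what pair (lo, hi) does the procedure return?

pivot = 2; lo=0, mid=0, hi=6
v[mid]=9>2: swap v[0],v[6]; hi=5 → [1,5,7,8,4,2,9]
v[mid]=1<2: swap v[0],v[0]; lo=1,mid=1 → [1,5,7,8,4,2,9]
v[mid]=5>2: swap v[1],v[5]; hi=4 → [1,2,7,8,4,5,9]
v[mid]=2=2: mid=2
v[mid]=7>2: swap v[2],v[4]; hi=3 → [1,2,4,8,7,5,9]
v[mid]=4>2: swap v[2],v[3]; hi=2 → [1,2,8,4,7,5,9]
v[mid]=8>2: swap v[2],v[2]; hi=1 → [1,2,8,4,7,5,9]
end: lo=1, hi=1; v = [1,2,8,4,7,5,9]

(1, 1)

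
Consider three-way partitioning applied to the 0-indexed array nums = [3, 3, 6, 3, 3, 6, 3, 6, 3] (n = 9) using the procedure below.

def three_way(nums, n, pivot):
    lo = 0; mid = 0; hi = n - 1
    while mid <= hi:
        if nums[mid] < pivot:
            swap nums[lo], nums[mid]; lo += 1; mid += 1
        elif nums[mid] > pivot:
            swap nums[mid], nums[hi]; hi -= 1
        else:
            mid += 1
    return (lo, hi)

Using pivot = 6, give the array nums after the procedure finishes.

pivot = 6; lo=0, mid=0, hi=8
nums[mid]=3<6: swap nums[0],nums[0]; lo=1,mid=1 → [3, 3, 6, 3, 3, 6, 3, 6, 3]
nums[mid]=3<6: swap nums[1],nums[1]; lo=2,mid=2 → [3, 3, 6, 3, 3, 6, 3, 6, 3]
nums[mid]=6=6: mid=3
nums[mid]=3<6: swap nums[2],nums[3]; lo=3,mid=4 → [3, 3, 3, 6, 3, 6, 3, 6, 3]
nums[mid]=3<6: swap nums[3],nums[4]; lo=4,mid=5 → [3, 3, 3, 3, 6, 6, 3, 6, 3]
nums[mid]=6=6: mid=6
nums[mid]=3<6: swap nums[4],nums[6]; lo=5,mid=7 → [3, 3, 3, 3, 3, 6, 6, 6, 3]
nums[mid]=6=6: mid=8
nums[mid]=3<6: swap nums[5],nums[8]; lo=6,mid=9 → [3, 3, 3, 3, 3, 3, 6, 6, 6]
end: lo=6, hi=8; nums = [3, 3, 3, 3, 3, 3, 6, 6, 6]

[3, 3, 3, 3, 3, 3, 6, 6, 6]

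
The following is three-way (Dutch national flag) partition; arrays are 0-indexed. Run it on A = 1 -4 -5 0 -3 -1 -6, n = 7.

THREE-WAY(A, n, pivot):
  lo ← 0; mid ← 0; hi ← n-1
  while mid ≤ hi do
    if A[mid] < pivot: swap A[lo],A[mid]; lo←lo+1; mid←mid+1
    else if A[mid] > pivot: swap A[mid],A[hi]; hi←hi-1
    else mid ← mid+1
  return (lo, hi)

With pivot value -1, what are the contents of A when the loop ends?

pivot = -1; lo=0, mid=0, hi=6
A[mid]=1>-1: swap A[0],A[6]; hi=5 → -6 -4 -5 0 -3 -1 1
A[mid]=-6<-1: swap A[0],A[0]; lo=1,mid=1 → -6 -4 -5 0 -3 -1 1
A[mid]=-4<-1: swap A[1],A[1]; lo=2,mid=2 → -6 -4 -5 0 -3 -1 1
A[mid]=-5<-1: swap A[2],A[2]; lo=3,mid=3 → -6 -4 -5 0 -3 -1 1
A[mid]=0>-1: swap A[3],A[5]; hi=4 → -6 -4 -5 -1 -3 0 1
A[mid]=-1=-1: mid=4
A[mid]=-3<-1: swap A[3],A[4]; lo=4,mid=5 → -6 -4 -5 -3 -1 0 1
end: lo=4, hi=4; A = -6 -4 -5 -3 -1 0 1

-6 -4 -5 -3 -1 0 1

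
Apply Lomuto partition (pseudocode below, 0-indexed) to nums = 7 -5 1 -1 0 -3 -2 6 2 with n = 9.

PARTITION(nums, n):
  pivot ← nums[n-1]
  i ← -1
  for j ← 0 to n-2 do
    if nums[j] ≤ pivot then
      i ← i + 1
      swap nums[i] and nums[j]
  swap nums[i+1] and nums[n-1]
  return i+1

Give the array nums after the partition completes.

pivot=2, i=-1
j=0: 7>2, skip
j=1: -5≤2, i=0, swap(0,1) ⇒ -5 7 1 -1 0 -3 -2 6 2
j=2: 1≤2, i=1, swap(1,2) ⇒ -5 1 7 -1 0 -3 -2 6 2
j=3: -1≤2, i=2, swap(2,3) ⇒ -5 1 -1 7 0 -3 -2 6 2
j=4: 0≤2, i=3, swap(3,4) ⇒ -5 1 -1 0 7 -3 -2 6 2
j=5: -3≤2, i=4, swap(4,5) ⇒ -5 1 -1 0 -3 7 -2 6 2
j=6: -2≤2, i=5, swap(5,6) ⇒ -5 1 -1 0 -3 -2 7 6 2
j=7: 6>2, skip
swap(6,8) ⇒ -5 1 -1 0 -3 -2 2 6 7; return 6

-5 1 -1 0 -3 -2 2 6 7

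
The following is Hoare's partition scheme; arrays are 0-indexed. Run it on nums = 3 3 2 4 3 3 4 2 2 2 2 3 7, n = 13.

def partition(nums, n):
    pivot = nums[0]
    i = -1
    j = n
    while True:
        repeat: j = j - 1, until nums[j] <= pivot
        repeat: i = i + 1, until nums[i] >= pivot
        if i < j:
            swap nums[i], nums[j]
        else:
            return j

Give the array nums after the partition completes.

pivot=3
j stops at 11 (3), i stops at 0 (3); swap ⇒ 3 3 2 4 3 3 4 2 2 2 2 3 7
j stops at 10 (2), i stops at 1 (3); swap ⇒ 3 2 2 4 3 3 4 2 2 2 3 3 7
j stops at 9 (2), i stops at 3 (4); swap ⇒ 3 2 2 2 3 3 4 2 2 4 3 3 7
j stops at 8 (2), i stops at 4 (3); swap ⇒ 3 2 2 2 2 3 4 2 3 4 3 3 7
j stops at 7 (2), i stops at 5 (3); swap ⇒ 3 2 2 2 2 2 4 3 3 4 3 3 7
j stops at 5, i stops at 6; i≥j ⇒ return 5. nums=3 2 2 2 2 2 4 3 3 4 3 3 7

3 2 2 2 2 2 4 3 3 4 3 3 7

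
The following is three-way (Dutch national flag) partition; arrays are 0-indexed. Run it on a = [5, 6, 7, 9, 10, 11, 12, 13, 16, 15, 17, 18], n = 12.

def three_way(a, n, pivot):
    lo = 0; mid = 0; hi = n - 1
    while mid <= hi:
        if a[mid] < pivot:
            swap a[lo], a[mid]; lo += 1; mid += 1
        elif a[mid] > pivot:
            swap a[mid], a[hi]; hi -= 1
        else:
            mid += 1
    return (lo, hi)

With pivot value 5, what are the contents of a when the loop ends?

pivot = 5; lo=0, mid=0, hi=11
a[mid]=5=5: mid=1
a[mid]=6>5: swap a[1],a[11]; hi=10 → [5, 18, 7, 9, 10, 11, 12, 13, 16, 15, 17, 6]
a[mid]=18>5: swap a[1],a[10]; hi=9 → [5, 17, 7, 9, 10, 11, 12, 13, 16, 15, 18, 6]
a[mid]=17>5: swap a[1],a[9]; hi=8 → [5, 15, 7, 9, 10, 11, 12, 13, 16, 17, 18, 6]
a[mid]=15>5: swap a[1],a[8]; hi=7 → [5, 16, 7, 9, 10, 11, 12, 13, 15, 17, 18, 6]
a[mid]=16>5: swap a[1],a[7]; hi=6 → [5, 13, 7, 9, 10, 11, 12, 16, 15, 17, 18, 6]
a[mid]=13>5: swap a[1],a[6]; hi=5 → [5, 12, 7, 9, 10, 11, 13, 16, 15, 17, 18, 6]
a[mid]=12>5: swap a[1],a[5]; hi=4 → [5, 11, 7, 9, 10, 12, 13, 16, 15, 17, 18, 6]
a[mid]=11>5: swap a[1],a[4]; hi=3 → [5, 10, 7, 9, 11, 12, 13, 16, 15, 17, 18, 6]
a[mid]=10>5: swap a[1],a[3]; hi=2 → [5, 9, 7, 10, 11, 12, 13, 16, 15, 17, 18, 6]
a[mid]=9>5: swap a[1],a[2]; hi=1 → [5, 7, 9, 10, 11, 12, 13, 16, 15, 17, 18, 6]
a[mid]=7>5: swap a[1],a[1]; hi=0 → [5, 7, 9, 10, 11, 12, 13, 16, 15, 17, 18, 6]
end: lo=0, hi=0; a = [5, 7, 9, 10, 11, 12, 13, 16, 15, 17, 18, 6]

[5, 7, 9, 10, 11, 12, 13, 16, 15, 17, 18, 6]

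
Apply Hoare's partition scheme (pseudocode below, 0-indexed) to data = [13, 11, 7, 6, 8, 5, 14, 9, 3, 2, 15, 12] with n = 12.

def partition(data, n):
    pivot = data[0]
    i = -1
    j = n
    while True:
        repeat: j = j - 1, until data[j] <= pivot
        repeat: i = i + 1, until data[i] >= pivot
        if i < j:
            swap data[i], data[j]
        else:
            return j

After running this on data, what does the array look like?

[12, 11, 7, 6, 8, 5, 2, 9, 3, 14, 15, 13]

pivot = data[0] = 13; i = -1, j = 12
j→11 (data[11]=12≤13), i→0 (data[0]=13≥13); i<j, swap → [12, 11, 7, 6, 8, 5, 14, 9, 3, 2, 15, 13]
j→9 (data[9]=2≤13), i→6 (data[6]=14≥13); i<j, swap → [12, 11, 7, 6, 8, 5, 2, 9, 3, 14, 15, 13]
j→8, i→9; i≥j, return j=8. data = [12, 11, 7, 6, 8, 5, 2, 9, 3, 14, 15, 13]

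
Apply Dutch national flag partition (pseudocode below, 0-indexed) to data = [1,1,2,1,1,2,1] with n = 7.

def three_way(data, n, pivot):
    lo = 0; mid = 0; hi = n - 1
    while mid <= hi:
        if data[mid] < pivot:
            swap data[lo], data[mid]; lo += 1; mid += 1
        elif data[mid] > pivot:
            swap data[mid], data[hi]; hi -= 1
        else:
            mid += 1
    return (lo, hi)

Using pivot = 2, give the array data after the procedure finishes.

[1,1,1,1,1,2,2]

lo=0 mid=0 hi=6
1<2: swap(0,0), lo=1 mid=1 ⇒ [1,1,2,1,1,2,1]
1<2: swap(1,1), lo=2 mid=2 ⇒ [1,1,2,1,1,2,1]
2=2: mid=3
1<2: swap(2,3), lo=3 mid=4 ⇒ [1,1,1,2,1,2,1]
1<2: swap(3,4), lo=4 mid=5 ⇒ [1,1,1,1,2,2,1]
2=2: mid=6
1<2: swap(4,6), lo=5 mid=7 ⇒ [1,1,1,1,1,2,2]
done. lo=5 hi=6; data=[1,1,1,1,1,2,2]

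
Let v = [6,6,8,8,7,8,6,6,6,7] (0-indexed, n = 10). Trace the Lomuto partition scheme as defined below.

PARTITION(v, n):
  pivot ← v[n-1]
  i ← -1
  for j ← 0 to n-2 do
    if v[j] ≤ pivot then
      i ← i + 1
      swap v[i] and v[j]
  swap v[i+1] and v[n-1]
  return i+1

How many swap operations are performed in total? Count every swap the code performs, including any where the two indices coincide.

7

pivot = v[9] = 7; i = -1
j=0: v[0]=6 ≤ 7 → i=0, swap v[0],v[0] (no change) → [6,6,8,8,7,8,6,6,6,7]
j=1: v[1]=6 ≤ 7 → i=1, swap v[1],v[1] (no change) → [6,6,8,8,7,8,6,6,6,7]
j=2: v[2]=8 > 7 → no swap
j=3: v[3]=8 > 7 → no swap
j=4: v[4]=7 ≤ 7 → i=2, swap v[2],v[4] → [6,6,7,8,8,8,6,6,6,7]
j=5: v[5]=8 > 7 → no swap
j=6: v[6]=6 ≤ 7 → i=3, swap v[3],v[6] → [6,6,7,6,8,8,8,6,6,7]
j=7: v[7]=6 ≤ 7 → i=4, swap v[4],v[7] → [6,6,7,6,6,8,8,8,6,7]
j=8: v[8]=6 ≤ 7 → i=5, swap v[5],v[8] → [6,6,7,6,6,6,8,8,8,7]
final swap v[6],v[9] → [6,6,7,6,6,6,7,8,8,8]; return 6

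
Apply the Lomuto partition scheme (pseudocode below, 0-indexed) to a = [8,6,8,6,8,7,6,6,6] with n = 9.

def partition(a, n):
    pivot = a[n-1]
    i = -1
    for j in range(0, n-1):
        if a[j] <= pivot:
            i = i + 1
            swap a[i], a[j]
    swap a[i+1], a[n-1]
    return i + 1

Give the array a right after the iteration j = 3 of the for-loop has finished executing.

[6,6,8,8,8,7,6,6,6]

pivot=6, i=-1
j=0: 8>6, skip
j=1: 6≤6, i=0, swap(0,1) ⇒ [6,8,8,6,8,7,6,6,6]
j=2: 8>6, skip
j=3: 6≤6, i=1, swap(1,3) ⇒ [6,6,8,8,8,7,6,6,6]
(after j=3) a = [6,6,8,8,8,7,6,6,6]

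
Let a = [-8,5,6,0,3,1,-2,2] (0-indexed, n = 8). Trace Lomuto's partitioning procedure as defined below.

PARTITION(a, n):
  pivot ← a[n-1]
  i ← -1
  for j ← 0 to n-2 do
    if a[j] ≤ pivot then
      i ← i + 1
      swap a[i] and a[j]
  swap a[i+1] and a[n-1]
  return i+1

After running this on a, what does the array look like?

[-8,0,1,-2,2,6,5,3]

pivot=2, i=-1
j=0: -8≤2, i=0, swap(0,0) ⇒ [-8,5,6,0,3,1,-2,2]
j=1: 5>2, skip
j=2: 6>2, skip
j=3: 0≤2, i=1, swap(1,3) ⇒ [-8,0,6,5,3,1,-2,2]
j=4: 3>2, skip
j=5: 1≤2, i=2, swap(2,5) ⇒ [-8,0,1,5,3,6,-2,2]
j=6: -2≤2, i=3, swap(3,6) ⇒ [-8,0,1,-2,3,6,5,2]
swap(4,7) ⇒ [-8,0,1,-2,2,6,5,3]; return 4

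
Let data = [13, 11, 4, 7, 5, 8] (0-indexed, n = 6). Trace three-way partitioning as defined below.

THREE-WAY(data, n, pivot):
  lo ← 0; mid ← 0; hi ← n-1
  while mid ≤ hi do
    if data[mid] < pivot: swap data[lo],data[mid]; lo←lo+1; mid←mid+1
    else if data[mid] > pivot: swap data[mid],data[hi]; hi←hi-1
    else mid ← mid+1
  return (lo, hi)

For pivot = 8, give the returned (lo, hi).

(3, 3)

pivot = 8; lo=0, mid=0, hi=5
data[mid]=13>8: swap data[0],data[5]; hi=4 → [8, 11, 4, 7, 5, 13]
data[mid]=8=8: mid=1
data[mid]=11>8: swap data[1],data[4]; hi=3 → [8, 5, 4, 7, 11, 13]
data[mid]=5<8: swap data[0],data[1]; lo=1,mid=2 → [5, 8, 4, 7, 11, 13]
data[mid]=4<8: swap data[1],data[2]; lo=2,mid=3 → [5, 4, 8, 7, 11, 13]
data[mid]=7<8: swap data[2],data[3]; lo=3,mid=4 → [5, 4, 7, 8, 11, 13]
end: lo=3, hi=3; data = [5, 4, 7, 8, 11, 13]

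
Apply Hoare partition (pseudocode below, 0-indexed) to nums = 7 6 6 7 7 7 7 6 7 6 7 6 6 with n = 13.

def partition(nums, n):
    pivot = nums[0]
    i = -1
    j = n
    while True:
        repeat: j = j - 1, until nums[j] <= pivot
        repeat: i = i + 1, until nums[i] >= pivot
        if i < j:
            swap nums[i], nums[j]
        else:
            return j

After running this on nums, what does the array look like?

6 6 6 6 7 6 7 6 7 7 7 7 7

pivot = nums[0] = 7; i = -1, j = 13
j→12 (nums[12]=6≤7), i→0 (nums[0]=7≥7); i<j, swap → 6 6 6 7 7 7 7 6 7 6 7 6 7
j→11 (nums[11]=6≤7), i→3 (nums[3]=7≥7); i<j, swap → 6 6 6 6 7 7 7 6 7 6 7 7 7
j→10 (nums[10]=7≤7), i→4 (nums[4]=7≥7); i<j, swap → 6 6 6 6 7 7 7 6 7 6 7 7 7
j→9 (nums[9]=6≤7), i→5 (nums[5]=7≥7); i<j, swap → 6 6 6 6 7 6 7 6 7 7 7 7 7
j→8 (nums[8]=7≤7), i→6 (nums[6]=7≥7); i<j, swap → 6 6 6 6 7 6 7 6 7 7 7 7 7
j→7, i→8; i≥j, return j=7. nums = 6 6 6 6 7 6 7 6 7 7 7 7 7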